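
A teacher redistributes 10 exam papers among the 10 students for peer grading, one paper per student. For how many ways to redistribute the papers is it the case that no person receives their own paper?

1334961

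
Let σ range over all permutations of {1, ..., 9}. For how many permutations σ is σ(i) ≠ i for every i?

!9 is the nearest integer to 9!/e.
9! = 362880, and 362880/e ≈ 133496.09, so !9 = 133496.

133496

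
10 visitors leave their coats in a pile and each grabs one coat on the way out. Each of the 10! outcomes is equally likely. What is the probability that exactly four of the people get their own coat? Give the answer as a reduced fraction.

Favorable outcomes: C(10,4)·!6 = 210·265 = 55650.
Total outcomes: 10! = 3628800.
Probability = 55650/3628800 = 53/3456.

53/3456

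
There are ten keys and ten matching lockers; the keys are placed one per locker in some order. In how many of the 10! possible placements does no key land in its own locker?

!10 is the nearest integer to 10!/e.
10! = 3628800, and 3628800/e ≈ 1334960.92, so !10 = 1334961.

1334961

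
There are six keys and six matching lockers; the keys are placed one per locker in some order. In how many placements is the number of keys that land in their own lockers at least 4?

16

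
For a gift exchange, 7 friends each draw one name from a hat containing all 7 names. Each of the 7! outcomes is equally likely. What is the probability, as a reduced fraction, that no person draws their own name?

Favorable outcomes: !7 = 1854.
Total outcomes: 7! = 5040.
Probability = 1854/5040 = 103/280.

103/280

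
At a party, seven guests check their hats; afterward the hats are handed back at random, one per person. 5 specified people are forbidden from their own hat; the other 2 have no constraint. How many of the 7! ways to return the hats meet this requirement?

Inclusion-exclusion on the 5 forbidden self-matches:
Σ_{j=0}^{5} (-1)^j C(5,j)(7-j)!
= C(5,0)·7! - C(5,1)·6! + C(5,2)·5! - C(5,3)·4! + C(5,4)·3! - C(5,5)·2!
= 5040 - 3600 + 1200 - 240 + 30 - 2
= 2428

2428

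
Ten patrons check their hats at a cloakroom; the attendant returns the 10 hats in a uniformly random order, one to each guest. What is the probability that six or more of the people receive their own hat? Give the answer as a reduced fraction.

Favorable outcomes: Σ_{i≥6} C(10,i)·!(10-i) = 210·9 + 120·2 + 45·1 + 10·0 + 1·1 = 2176.
Total outcomes: 10! = 3628800.
Probability = 2176/3628800 = 17/28350.

17/28350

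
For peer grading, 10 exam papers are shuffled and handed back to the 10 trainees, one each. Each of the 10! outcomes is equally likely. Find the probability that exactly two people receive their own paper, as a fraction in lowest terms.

2119/11520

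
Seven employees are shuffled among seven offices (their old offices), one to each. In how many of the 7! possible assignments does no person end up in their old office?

1854

!7 = 7! · Σ_{k=0}^{7} (-1)^k/k!
= 7! - 7!/1! + 7!/2! - 7!/3! + 7!/4! - 7!/5! + 7!/6! - 7!/7!
= 5040 - 5040 + 2520 - 840 + 210 - 42 + 7 - 1
= 1854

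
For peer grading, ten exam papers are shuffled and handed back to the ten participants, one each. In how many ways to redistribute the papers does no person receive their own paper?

1334961

By inclusion-exclusion, !10 = Σ (-1)^k · 10!/k! for k=0..10
= 10! - 10!/1! + 10!/2! - 10!/3! + 10!/4! - 10!/5! + 10!/6! - 10!/7! + 10!/8! - 10!/9! + 10!/10!
= 3628800 - 3628800 + 1814400 - 604800 + 151200 - 30240 + 5040 - 720 + 90 - 10 + 1
= 1334961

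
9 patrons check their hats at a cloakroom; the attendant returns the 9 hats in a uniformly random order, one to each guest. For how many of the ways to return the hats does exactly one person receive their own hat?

Choose which one of the 9 is fixed: C(9,1) = 9.
The remaining 8 must be deranged: !8 = 14833.
Total: 9 × 14833 = 133497.

133497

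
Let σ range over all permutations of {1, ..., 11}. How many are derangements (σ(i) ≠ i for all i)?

14684570

Recurrence: !11 = 11·!10 + (-1)^11.
!11 = 11·1334961 - 1 = 14684570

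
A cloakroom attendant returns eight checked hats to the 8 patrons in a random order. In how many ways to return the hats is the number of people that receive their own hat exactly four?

630

Pick the 4 fixed positions: C(8,4) = 70 ways.
The other 4 form a derangement: !4 = 9.
Total: 70 × 9 = 630.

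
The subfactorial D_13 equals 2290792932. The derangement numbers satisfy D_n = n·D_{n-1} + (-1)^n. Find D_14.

32071101049

D_14 = 14·2290792932 + 1 = 32071101049.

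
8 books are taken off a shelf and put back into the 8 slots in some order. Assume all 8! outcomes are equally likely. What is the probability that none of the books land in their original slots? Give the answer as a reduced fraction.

2119/5760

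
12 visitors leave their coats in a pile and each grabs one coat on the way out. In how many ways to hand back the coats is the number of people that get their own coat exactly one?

Choose which one of the 12 is fixed: C(12,1) = 12.
The other 11 form a derangement: !11 = 14684570.
Total: 12 × 14684570 = 176214840.

176214840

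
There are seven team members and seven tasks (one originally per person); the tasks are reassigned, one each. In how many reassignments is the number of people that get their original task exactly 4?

70

Pick the 4 fixed positions: C(7,4) = 35 ways.
The other 3 form a derangement: !3 = 2.
Total: 35 × 2 = 70.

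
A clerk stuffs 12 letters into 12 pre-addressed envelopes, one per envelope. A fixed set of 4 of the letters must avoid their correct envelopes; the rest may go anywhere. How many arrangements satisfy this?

339696000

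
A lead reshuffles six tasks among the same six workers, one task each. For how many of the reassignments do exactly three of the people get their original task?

40

Choose which 3 of the 6 are fixed: C(6,3) = 20.
The remaining 3 must be deranged: !3 = 2.
Total: 20 × 2 = 40.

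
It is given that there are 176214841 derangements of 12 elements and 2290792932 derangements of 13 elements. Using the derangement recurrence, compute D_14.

32071101049

D_14 = (14-1)·(D_13 + D_12) = 13·(2290792932 + 176214841) = 13·2467007773 = 32071101049.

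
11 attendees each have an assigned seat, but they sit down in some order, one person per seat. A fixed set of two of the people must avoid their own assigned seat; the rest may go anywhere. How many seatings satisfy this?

Let A_j be the event that the j-th constrained one is fixed. By inclusion-exclusion over the 2 events:
Σ_{j=0}^{2} (-1)^j C(2,j)(11-j)!
= C(2,0)·11! - C(2,1)·10! + C(2,2)·9!
= 39916800 - 7257600 + 362880
= 33022080

33022080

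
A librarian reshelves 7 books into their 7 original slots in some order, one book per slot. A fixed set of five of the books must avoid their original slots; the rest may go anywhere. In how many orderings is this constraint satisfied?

2428

Inclusion-exclusion on the 5 forbidden self-matches:
Σ_{j=0}^{5} (-1)^j C(5,j)(7-j)!
= C(5,0)·7! - C(5,1)·6! + C(5,2)·5! - C(5,3)·4! + C(5,4)·3! - C(5,5)·2!
= 5040 - 3600 + 1200 - 240 + 30 - 2
= 2428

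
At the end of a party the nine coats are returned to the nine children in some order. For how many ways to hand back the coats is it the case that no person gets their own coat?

!9 = 9! · Σ_{k=0}^{9} (-1)^k/k!
= 9! - 9!/1! + 9!/2! - 9!/3! + 9!/4! - 9!/5! + 9!/6! - 9!/7! + 9!/8! - 9!/9!
= 362880 - 362880 + 181440 - 60480 + 15120 - 3024 + 504 - 72 + 9 - 1
= 133496

133496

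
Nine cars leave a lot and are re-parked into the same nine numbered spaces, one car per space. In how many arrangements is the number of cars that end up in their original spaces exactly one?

133497

Pick the single fixed position: C(9,1) = 9 ways.
The other 8 form a derangement: !8 = 14833.
Total: 9 × 14833 = 133497.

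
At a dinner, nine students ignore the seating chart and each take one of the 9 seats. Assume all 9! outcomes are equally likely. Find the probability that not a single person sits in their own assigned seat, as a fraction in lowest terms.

Favorable outcomes: !9 = 133496.
Total outcomes: 9! = 362880.
Probability = 133496/362880 = 16687/45360.

16687/45360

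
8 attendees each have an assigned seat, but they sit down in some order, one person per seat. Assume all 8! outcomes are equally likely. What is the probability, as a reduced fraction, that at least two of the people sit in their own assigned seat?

Favorable outcomes: Σ_{i≥2} C(8,i)·!(8-i) = 28·265 + 56·44 + 70·9 + 56·2 + 28·1 + 8·0 + 1·1 = 10655.
Total outcomes: 8! = 40320.
Probability = 10655/40320 = 2131/8064.

2131/8064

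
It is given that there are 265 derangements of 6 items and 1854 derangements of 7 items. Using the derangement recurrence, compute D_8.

14833

D_8 = (8-1)·(D_7 + D_6) = 7·(1854 + 265) = 7·2119 = 14833.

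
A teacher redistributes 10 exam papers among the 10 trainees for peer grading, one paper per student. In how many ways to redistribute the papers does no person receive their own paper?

The subfactorial !10 = [10!/e] (nearest integer).
10! = 3628800, and 3628800/e ≈ 1334960.92, so !10 = 1334961.

1334961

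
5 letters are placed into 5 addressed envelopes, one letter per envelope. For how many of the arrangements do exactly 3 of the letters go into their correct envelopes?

10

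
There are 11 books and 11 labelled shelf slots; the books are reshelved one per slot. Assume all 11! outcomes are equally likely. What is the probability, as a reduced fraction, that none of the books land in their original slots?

Favorable outcomes: !11 = 14684570.
Total outcomes: 11! = 39916800.
Probability = 14684570/39916800 = 1468457/3991680.

1468457/3991680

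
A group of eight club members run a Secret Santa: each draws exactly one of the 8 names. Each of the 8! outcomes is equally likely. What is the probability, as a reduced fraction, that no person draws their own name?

Favorable outcomes: !8 = 14833.
Total outcomes: 8! = 40320.
Probability = 14833/40320 = 2119/5760.

2119/5760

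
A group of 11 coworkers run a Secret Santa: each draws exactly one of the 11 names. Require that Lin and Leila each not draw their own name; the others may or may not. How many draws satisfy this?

33022080

Inclusion-exclusion on the 2 forbidden self-matches:
Σ_{j=0}^{2} (-1)^j C(2,j)(11-j)!
= C(2,0)·11! - C(2,1)·10! + C(2,2)·9!
= 39916800 - 7257600 + 362880
= 33022080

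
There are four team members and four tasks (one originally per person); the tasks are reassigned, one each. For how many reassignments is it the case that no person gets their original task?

By inclusion-exclusion, !4 = Σ (-1)^k · 4!/k! for k=0..4
= 4! - 4!/1! + 4!/2! - 4!/3! + 4!/4!
= 24 - 24 + 12 - 4 + 1
= 9

9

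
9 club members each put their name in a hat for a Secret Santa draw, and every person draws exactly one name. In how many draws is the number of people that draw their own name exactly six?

Pick the 6 fixed positions: C(9,6) = 84 ways.
The other 3 form a derangement: !3 = 2.
Total: 84 × 2 = 168.

168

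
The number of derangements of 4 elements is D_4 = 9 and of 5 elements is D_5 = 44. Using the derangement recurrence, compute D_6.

265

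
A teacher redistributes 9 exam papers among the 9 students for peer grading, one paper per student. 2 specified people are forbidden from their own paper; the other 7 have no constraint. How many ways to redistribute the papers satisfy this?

287280

Inclusion-exclusion on the 2 forbidden self-matches:
Σ_{j=0}^{2} (-1)^j C(2,j)(9-j)!
= C(2,0)·9! - C(2,1)·8! + C(2,2)·7!
= 362880 - 80640 + 5040
= 287280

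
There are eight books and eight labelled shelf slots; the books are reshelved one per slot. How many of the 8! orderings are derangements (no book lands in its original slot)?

By inclusion-exclusion, !8 = Σ (-1)^k · 8!/k! for k=0..8
= 8! - 8!/1! + 8!/2! - 8!/3! + 8!/4! - 8!/5! + 8!/6! - 8!/7! + 8!/8!
= 40320 - 40320 + 20160 - 6720 + 1680 - 336 + 56 - 8 + 1
= 14833

14833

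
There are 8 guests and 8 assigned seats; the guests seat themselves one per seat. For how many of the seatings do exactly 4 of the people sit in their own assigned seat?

Pick the 4 fixed positions: C(8,4) = 70 ways.
The other 4 form a derangement: !4 = 9.
Total: 70 × 9 = 630.

630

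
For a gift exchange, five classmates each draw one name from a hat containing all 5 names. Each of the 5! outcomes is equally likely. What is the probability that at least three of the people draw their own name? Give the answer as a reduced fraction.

Favorable outcomes: Σ_{i≥3} C(5,i)·!(5-i) = 10·1 + 5·0 + 1·1 = 11.
Total outcomes: 5! = 120.
Probability = 11/120 = 11/120.

11/120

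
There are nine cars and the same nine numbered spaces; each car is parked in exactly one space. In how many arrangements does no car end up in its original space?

133496

By inclusion-exclusion, !9 = Σ (-1)^k · 9!/k! for k=0..9
= 9! - 9!/1! + 9!/2! - 9!/3! + 9!/4! - 9!/5! + 9!/6! - 9!/7! + 9!/8! - 9!/9!
= 362880 - 362880 + 181440 - 60480 + 15120 - 3024 + 504 - 72 + 9 - 1
= 133496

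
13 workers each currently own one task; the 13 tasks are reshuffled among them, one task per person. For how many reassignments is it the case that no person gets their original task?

Use !n = n·!(n-1) + (-1)^n.
!13 = 13·176214841 - 1 = 2290792932

2290792932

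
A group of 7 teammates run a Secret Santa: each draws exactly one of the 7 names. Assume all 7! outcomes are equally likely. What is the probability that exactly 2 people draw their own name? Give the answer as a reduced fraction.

Favorable outcomes: C(7,2)·!5 = 21·44 = 924.
Total outcomes: 7! = 5040.
Probability = 924/5040 = 11/60.

11/60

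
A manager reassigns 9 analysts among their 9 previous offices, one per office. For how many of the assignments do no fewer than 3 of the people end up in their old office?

29143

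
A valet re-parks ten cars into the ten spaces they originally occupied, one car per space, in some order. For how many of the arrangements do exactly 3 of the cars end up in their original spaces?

Pick the 3 fixed positions: C(10,3) = 120 ways.
The other 7 form a derangement: !7 = 1854.
Total: 120 × 1854 = 222480.

222480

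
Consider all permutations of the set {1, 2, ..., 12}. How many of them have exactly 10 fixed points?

66

Choose which 10 of the 12 are fixed: C(12,10) = 66.
The remaining 2 must be deranged: !2 = 1.
Total: 66 × 1 = 66.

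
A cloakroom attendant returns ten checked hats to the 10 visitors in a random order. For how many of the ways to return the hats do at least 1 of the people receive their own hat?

2293839

Sum C(10,i)·!(10-i) for i = 1..10:
  i=1: C(10,1)·!9 = 10·133496 = 1334960
  i=2: C(10,2)·!8 = 45·14833 = 667485
  i=3: C(10,3)·!7 = 120·1854 = 222480
  i=4: C(10,4)·!6 = 210·265 = 55650
  i=5: C(10,5)·!5 = 252·44 = 11088
  i=6: C(10,6)·!4 = 210·9 = 1890
  i=7: C(10,7)·!3 = 120·2 = 240
  i=8: C(10,8)·!2 = 45·1 = 45
  i=9: C(10,9)·!1 = 10·0 = 0
  i=10: C(10,10)·!0 = 1·1 = 1
Total = 2293839.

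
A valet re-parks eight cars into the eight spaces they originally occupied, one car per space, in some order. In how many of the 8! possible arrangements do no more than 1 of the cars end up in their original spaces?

29665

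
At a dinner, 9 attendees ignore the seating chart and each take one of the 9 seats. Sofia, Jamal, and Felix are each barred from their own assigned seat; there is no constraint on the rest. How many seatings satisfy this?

256320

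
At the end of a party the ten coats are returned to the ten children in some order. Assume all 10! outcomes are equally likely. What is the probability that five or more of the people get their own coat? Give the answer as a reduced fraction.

Favorable outcomes: Σ_{i≥5} C(10,i)·!(10-i) = 252·44 + 210·9 + 120·2 + 45·1 + 10·0 + 1·1 = 13264.
Total outcomes: 10! = 3628800.
Probability = 13264/3628800 = 829/226800.

829/226800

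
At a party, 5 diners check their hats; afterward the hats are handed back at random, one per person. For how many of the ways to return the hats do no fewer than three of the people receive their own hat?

11

Sum C(5,i)·!(5-i) for i = 3..5:
  i=3: C(5,3)·!2 = 10·1 = 10
  i=4: C(5,4)·!1 = 5·0 = 0
  i=5: C(5,5)·!0 = 1·1 = 1
Total = 11.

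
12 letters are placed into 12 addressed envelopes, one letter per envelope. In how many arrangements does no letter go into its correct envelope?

By inclusion-exclusion, !12 = Σ (-1)^k · 12!/k! for k=0..12
= 12! - 12!/1! + 12!/2! - 12!/3! + 12!/4! - 12!/5! + 12!/6! - 12!/7! + 12!/8! - 12!/9! + 12!/10! - 12!/11! + 12!/12!
= 479001600 - 479001600 + 239500800 - 79833600 + 19958400 - 3991680 + 665280 - 95040 + 11880 - 1320 + 132 - 12 + 1
= 176214841

176214841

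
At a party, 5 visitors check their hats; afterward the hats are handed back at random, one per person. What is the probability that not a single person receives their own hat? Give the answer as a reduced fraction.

Favorable outcomes: !5 = 44.
Total outcomes: 5! = 120.
Probability = 44/120 = 11/30.

11/30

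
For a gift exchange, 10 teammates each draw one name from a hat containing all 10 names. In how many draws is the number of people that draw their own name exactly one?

1334960

Choose which one of the 10 is fixed: C(10,1) = 10.
The other 9 form a derangement: !9 = 133496.
Total: 10 × 133496 = 1334960.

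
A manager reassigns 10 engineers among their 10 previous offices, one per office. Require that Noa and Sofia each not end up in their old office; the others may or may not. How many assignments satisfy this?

Inclusion-exclusion on the 2 forbidden self-matches:
Σ_{j=0}^{2} (-1)^j C(2,j)(10-j)!
= C(2,0)·10! - C(2,1)·9! + C(2,2)·8!
= 3628800 - 725760 + 40320
= 2943360

2943360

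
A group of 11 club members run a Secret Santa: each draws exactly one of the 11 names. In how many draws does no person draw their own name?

14684570

!11 is the nearest integer to 11!/e.
11! = 39916800, and 39916800/e ≈ 14684570.08, so !11 = 14684570.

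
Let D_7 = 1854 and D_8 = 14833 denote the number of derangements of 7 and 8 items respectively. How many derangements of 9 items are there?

133496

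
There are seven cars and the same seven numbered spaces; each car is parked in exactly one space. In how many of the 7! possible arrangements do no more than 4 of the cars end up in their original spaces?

Sum C(7,i)·!(7-i) for i = 0..4:
  i=0: C(7,0)·!7 = 1·1854 = 1854
  i=1: C(7,1)·!6 = 7·265 = 1855
  i=2: C(7,2)·!5 = 21·44 = 924
  i=3: C(7,3)·!4 = 35·9 = 315
  i=4: C(7,4)·!3 = 35·2 = 70
Total = 5018.

5018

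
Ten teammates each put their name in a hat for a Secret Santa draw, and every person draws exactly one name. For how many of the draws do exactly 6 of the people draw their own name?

1890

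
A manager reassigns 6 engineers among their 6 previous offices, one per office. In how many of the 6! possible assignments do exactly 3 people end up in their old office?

Pick the 3 fixed positions: C(6,3) = 20 ways.
The remaining 3 must be deranged: !3 = 2.
Total: 20 × 2 = 40.

40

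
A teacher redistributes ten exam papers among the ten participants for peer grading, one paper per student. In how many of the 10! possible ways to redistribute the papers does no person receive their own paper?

Use !n = (n-1)(!(n-1) + !(n-2)).
!10 = 9·(133496 + 14833) = 9·148329 = 1334961

1334961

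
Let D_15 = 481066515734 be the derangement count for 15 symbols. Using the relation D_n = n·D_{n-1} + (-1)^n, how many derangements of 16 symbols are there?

7697064251745

D_16 = 16·481066515734 + 1 = 7697064251745.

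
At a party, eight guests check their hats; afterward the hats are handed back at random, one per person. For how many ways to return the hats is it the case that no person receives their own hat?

The number of derangements of 8 is !8 = Σ_{k=0}^{8} (-1)^k·8!/k!
= 8! - 8!/1! + 8!/2! - 8!/3! + 8!/4! - 8!/5! + 8!/6! - 8!/7! + 8!/8!
= 40320 - 40320 + 20160 - 6720 + 1680 - 336 + 56 - 8 + 1
= 14833

14833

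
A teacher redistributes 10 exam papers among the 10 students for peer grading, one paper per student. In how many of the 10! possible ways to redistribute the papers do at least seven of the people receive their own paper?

286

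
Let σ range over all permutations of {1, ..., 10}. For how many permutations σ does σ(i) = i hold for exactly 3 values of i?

222480

Choose which 3 of the 10 are fixed: C(10,3) = 120.
The other 7 form a derangement: !7 = 1854.
Total: 120 × 1854 = 222480.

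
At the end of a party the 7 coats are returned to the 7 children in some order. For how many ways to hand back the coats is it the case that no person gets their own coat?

1854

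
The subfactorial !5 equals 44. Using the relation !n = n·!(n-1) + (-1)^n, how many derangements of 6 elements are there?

!6 = 6·44 + 1 = 265.

265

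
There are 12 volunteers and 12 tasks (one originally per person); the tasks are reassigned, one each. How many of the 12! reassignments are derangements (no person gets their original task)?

176214841

Recurrence: !12 = 11·(!11 + !10).
!12 = 11·(14684570 + 1334961) = 11·16019531 = 176214841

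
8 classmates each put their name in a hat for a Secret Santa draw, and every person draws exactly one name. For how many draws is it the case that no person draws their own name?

14833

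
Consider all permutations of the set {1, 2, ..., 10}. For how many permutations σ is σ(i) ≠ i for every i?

1334961

!10 is the nearest integer to 10!/e.
10! = 3628800, and 3628800/e ≈ 1334960.92, so !10 = 1334961.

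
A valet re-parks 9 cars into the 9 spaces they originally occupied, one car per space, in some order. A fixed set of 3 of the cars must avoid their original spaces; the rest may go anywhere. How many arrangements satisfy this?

Inclusion-exclusion on the 3 forbidden self-matches:
Σ_{j=0}^{3} (-1)^j C(3,j)(9-j)!
= C(3,0)·9! - C(3,1)·8! + C(3,2)·7! - C(3,3)·6!
= 362880 - 120960 + 15120 - 720
= 256320

256320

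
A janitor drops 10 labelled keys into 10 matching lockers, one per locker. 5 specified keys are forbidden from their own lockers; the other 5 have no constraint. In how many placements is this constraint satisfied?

2170680

Inclusion-exclusion on the 5 forbidden self-matches:
Σ_{j=0}^{5} (-1)^j C(5,j)(10-j)!
= C(5,0)·10! - C(5,1)·9! + C(5,2)·8! - C(5,3)·7! + C(5,4)·6! - C(5,5)·5!
= 3628800 - 1814400 + 403200 - 50400 + 3600 - 120
= 2170680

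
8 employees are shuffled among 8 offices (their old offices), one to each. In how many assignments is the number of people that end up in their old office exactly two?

7420

Choose which 2 of the 8 are fixed: C(8,2) = 28.
The remaining 6 must be deranged: !6 = 265.
Total: 28 × 265 = 7420.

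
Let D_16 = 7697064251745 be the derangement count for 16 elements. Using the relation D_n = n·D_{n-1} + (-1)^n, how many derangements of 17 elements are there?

D_17 = 17·7697064251745 - 1 = 130850092279664.

130850092279664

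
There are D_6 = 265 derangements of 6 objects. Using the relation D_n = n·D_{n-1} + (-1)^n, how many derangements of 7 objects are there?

D_7 = 7·265 - 1 = 1854.

1854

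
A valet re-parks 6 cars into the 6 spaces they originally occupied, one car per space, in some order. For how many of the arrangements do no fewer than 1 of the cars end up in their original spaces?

455

Sum C(6,i)·!(6-i) for i = 1..6:
  i=1: C(6,1)·!5 = 6·44 = 264
  i=2: C(6,2)·!4 = 15·9 = 135
  i=3: C(6,3)·!3 = 20·2 = 40
  i=4: C(6,4)·!2 = 15·1 = 15
  i=5: C(6,5)·!1 = 6·0 = 0
  i=6: C(6,6)·!0 = 1·1 = 1
Total = 455.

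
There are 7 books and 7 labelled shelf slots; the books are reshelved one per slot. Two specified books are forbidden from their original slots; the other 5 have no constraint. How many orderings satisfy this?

Inclusion-exclusion on the 2 forbidden self-matches:
Σ_{j=0}^{2} (-1)^j C(2,j)(7-j)!
= C(2,0)·7! - C(2,1)·6! + C(2,2)·5!
= 5040 - 1440 + 120
= 3720

3720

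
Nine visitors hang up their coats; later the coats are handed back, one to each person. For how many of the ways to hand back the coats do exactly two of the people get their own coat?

Pick the 2 fixed positions: C(9,2) = 36 ways.
The remaining 7 must be deranged: !7 = 1854.
Total: 36 × 1854 = 66744.

66744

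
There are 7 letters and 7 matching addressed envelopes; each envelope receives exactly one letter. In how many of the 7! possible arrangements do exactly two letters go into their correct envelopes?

924

Pick the 2 fixed positions: C(7,2) = 21 ways.
The remaining 5 must be deranged: !5 = 44.
Total: 21 × 44 = 924.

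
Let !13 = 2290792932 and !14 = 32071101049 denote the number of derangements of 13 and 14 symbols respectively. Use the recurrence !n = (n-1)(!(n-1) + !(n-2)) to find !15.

481066515734

!15 = (15-1)·(!14 + !13) = 14·(32071101049 + 2290792932) = 14·34361893981 = 481066515734.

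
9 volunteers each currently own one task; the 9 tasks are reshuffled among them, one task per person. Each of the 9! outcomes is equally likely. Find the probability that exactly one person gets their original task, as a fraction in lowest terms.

2119/5760

Favorable outcomes: C(9,1)·!8 = 9·14833 = 133497.
Total outcomes: 9! = 362880.
Probability = 133497/362880 = 2119/5760.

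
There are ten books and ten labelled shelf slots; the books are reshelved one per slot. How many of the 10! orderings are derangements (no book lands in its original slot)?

1334961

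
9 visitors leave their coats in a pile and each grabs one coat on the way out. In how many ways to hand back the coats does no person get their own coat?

Recurrence: !9 = 8·(!8 + !7).
!9 = 8·(14833 + 1854) = 8·16687 = 133496

133496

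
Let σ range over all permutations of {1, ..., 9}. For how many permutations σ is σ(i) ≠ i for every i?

The number of derangements of 9 is !9 = Σ_{k=0}^{9} (-1)^k·9!/k!
= 9! - 9!/1! + 9!/2! - 9!/3! + 9!/4! - 9!/5! + 9!/6! - 9!/7! + 9!/8! - 9!/9!
= 362880 - 362880 + 181440 - 60480 + 15120 - 3024 + 504 - 72 + 9 - 1
= 133496

133496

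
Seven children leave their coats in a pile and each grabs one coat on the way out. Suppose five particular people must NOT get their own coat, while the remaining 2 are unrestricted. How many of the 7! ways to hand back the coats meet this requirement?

2428

Inclusion-exclusion on the 5 forbidden self-matches:
Σ_{j=0}^{5} (-1)^j C(5,j)(7-j)!
= C(5,0)·7! - C(5,1)·6! + C(5,2)·5! - C(5,3)·4! + C(5,4)·3! - C(5,5)·2!
= 5040 - 3600 + 1200 - 240 + 30 - 2
= 2428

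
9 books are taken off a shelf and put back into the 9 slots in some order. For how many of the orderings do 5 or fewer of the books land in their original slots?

362675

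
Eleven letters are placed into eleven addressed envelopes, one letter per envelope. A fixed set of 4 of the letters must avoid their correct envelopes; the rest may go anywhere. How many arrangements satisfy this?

27422640

Inclusion-exclusion on the 4 forbidden self-matches:
Σ_{j=0}^{4} (-1)^j C(4,j)(11-j)!
= C(4,0)·11! - C(4,1)·10! + C(4,2)·9! - C(4,3)·8! + C(4,4)·7!
= 39916800 - 14515200 + 2177280 - 161280 + 5040
= 27422640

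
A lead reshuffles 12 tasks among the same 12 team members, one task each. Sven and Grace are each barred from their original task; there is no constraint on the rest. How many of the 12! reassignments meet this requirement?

Inclusion-exclusion on the 2 forbidden self-matches:
Σ_{j=0}^{2} (-1)^j C(2,j)(12-j)!
= C(2,0)·12! - C(2,1)·11! + C(2,2)·10!
= 479001600 - 79833600 + 3628800
= 402796800

402796800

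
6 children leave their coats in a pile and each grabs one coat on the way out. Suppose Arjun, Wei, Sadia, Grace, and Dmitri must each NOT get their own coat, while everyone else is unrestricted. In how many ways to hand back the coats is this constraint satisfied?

Inclusion-exclusion on the 5 forbidden self-matches:
Σ_{j=0}^{5} (-1)^j C(5,j)(6-j)!
= C(5,0)·6! - C(5,1)·5! + C(5,2)·4! - C(5,3)·3! + C(5,4)·2! - C(5,5)·1!
= 720 - 600 + 240 - 60 + 10 - 1
= 309

309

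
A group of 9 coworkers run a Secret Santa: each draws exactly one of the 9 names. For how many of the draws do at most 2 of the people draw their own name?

333737

# with exactly i fixed is C(9,i)·!(9-i); sum over i=0..2:
  i=0: C(9,0)·!9 = 1·133496 = 133496
  i=1: C(9,1)·!8 = 9·14833 = 133497
  i=2: C(9,2)·!7 = 36·1854 = 66744
Total = 333737.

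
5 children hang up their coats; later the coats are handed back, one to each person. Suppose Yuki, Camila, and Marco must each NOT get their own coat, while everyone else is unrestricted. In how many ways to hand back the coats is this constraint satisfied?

Let A_j be the event that the j-th constrained one is fixed. By inclusion-exclusion over the 3 events:
Σ_{j=0}^{3} (-1)^j C(3,j)(5-j)!
= C(3,0)·5! - C(3,1)·4! + C(3,2)·3! - C(3,3)·2!
= 120 - 72 + 18 - 2
= 64

64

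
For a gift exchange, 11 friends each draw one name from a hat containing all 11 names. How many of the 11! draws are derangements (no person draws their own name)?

14684570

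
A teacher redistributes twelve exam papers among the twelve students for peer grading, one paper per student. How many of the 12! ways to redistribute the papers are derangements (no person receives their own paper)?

176214841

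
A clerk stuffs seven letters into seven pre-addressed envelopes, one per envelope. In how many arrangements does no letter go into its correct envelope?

By inclusion-exclusion, !7 = Σ (-1)^k · 7!/k! for k=0..7
= 7! - 7!/1! + 7!/2! - 7!/3! + 7!/4! - 7!/5! + 7!/6! - 7!/7!
= 5040 - 5040 + 2520 - 840 + 210 - 42 + 7 - 1
= 1854

1854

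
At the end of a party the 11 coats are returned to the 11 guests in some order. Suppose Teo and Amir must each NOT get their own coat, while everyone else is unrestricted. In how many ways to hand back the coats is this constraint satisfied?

Let A_j be the event that the j-th constrained one is fixed. By inclusion-exclusion over the 2 events:
Σ_{j=0}^{2} (-1)^j C(2,j)(11-j)!
= C(2,0)·11! - C(2,1)·10! + C(2,2)·9!
= 39916800 - 7257600 + 362880
= 33022080

33022080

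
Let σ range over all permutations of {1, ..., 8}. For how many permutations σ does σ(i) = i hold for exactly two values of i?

Choose which 2 of the 8 are fixed: C(8,2) = 28.
The other 6 form a derangement: !6 = 265.
Total: 28 × 265 = 7420.

7420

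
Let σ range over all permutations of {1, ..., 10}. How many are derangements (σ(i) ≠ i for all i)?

1334961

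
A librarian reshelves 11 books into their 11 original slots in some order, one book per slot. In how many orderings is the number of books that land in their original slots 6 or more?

23684

Sum C(11,i)·!(11-i) for i = 6..11:
  i=6: C(11,6)·!5 = 462·44 = 20328
  i=7: C(11,7)·!4 = 330·9 = 2970
  i=8: C(11,8)·!3 = 165·2 = 330
  i=9: C(11,9)·!2 = 55·1 = 55
  i=10: C(11,10)·!1 = 11·0 = 0
  i=11: C(11,11)·!0 = 1·1 = 1
Total = 23684.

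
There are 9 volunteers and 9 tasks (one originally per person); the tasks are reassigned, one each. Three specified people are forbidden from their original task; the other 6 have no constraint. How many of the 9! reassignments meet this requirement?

256320

Let A_j be the event that the j-th constrained one is fixed. By inclusion-exclusion over the 3 events:
Σ_{j=0}^{3} (-1)^j C(3,j)(9-j)!
= C(3,0)·9! - C(3,1)·8! + C(3,2)·7! - C(3,3)·6!
= 362880 - 120960 + 15120 - 720
= 256320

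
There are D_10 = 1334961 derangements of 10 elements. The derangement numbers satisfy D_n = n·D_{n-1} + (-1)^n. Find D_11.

14684570

D_11 = 11·1334961 - 1 = 14684570.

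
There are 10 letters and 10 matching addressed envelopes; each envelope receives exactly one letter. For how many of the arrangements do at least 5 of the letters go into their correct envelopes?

13264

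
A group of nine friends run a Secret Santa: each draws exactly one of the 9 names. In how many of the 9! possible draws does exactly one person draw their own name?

Choose which one of the 9 is fixed: C(9,1) = 9.
The other 8 form a derangement: !8 = 14833.
Total: 9 × 14833 = 133497.

133497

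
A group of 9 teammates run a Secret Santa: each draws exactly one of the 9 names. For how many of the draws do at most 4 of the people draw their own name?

Sum C(9,i)·!(9-i) for i = 0..4:
  i=0: C(9,0)·!9 = 1·133496 = 133496
  i=1: C(9,1)·!8 = 9·14833 = 133497
  i=2: C(9,2)·!7 = 36·1854 = 66744
  i=3: C(9,3)·!6 = 84·265 = 22260
  i=4: C(9,4)·!5 = 126·44 = 5544
Total = 361541.

361541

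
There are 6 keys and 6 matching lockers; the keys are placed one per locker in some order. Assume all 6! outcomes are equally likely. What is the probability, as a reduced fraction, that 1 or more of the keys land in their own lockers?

91/144

Favorable outcomes: Σ_{i≥1} C(6,i)·!(6-i) = 6·44 + 15·9 + 20·2 + 15·1 + 6·0 + 1·1 = 455.
Total outcomes: 6! = 720.
Probability = 455/720 = 91/144.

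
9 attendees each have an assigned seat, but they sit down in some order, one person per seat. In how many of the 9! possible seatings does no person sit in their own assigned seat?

133496

!9 = 9! · Σ_{k=0}^{9} (-1)^k/k!
= 9! - 9!/1! + 9!/2! - 9!/3! + 9!/4! - 9!/5! + 9!/6! - 9!/7! + 9!/8! - 9!/9!
= 362880 - 362880 + 181440 - 60480 + 15120 - 3024 + 504 - 72 + 9 - 1
= 133496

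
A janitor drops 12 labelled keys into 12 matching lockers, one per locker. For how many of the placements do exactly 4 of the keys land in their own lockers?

Choose which 4 of the 12 are fixed: C(12,4) = 495.
The remaining 8 must be deranged: !8 = 14833.
Total: 495 × 14833 = 7342335.

7342335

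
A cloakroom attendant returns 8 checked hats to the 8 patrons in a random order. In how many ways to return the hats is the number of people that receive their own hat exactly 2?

Pick the 2 fixed positions: C(8,2) = 28 ways.
The other 6 form a derangement: !6 = 265.
Total: 28 × 265 = 7420.

7420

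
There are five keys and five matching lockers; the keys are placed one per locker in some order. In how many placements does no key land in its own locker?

44

Use !n = n·!(n-1) + (-1)^n.
!5 = 5·9 - 1 = 44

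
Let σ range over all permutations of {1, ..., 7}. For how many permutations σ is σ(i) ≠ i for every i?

Use !n = (n-1)(!(n-1) + !(n-2)).
!7 = 6·(265 + 44) = 6·309 = 1854

1854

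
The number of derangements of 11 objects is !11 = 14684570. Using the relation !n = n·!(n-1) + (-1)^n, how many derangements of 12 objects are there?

176214841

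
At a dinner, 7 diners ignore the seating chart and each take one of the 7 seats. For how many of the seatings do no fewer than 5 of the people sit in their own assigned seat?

# with exactly i fixed is C(7,i)·!(7-i); sum over i=5..7:
  i=5: C(7,5)·!2 = 21·1 = 21
  i=6: C(7,6)·!1 = 7·0 = 0
  i=7: C(7,7)·!0 = 1·1 = 1
Total = 22.

22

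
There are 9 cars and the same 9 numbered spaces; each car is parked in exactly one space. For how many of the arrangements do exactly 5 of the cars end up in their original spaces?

1134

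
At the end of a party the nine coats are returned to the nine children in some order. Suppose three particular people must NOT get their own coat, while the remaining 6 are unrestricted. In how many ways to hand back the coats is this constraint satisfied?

256320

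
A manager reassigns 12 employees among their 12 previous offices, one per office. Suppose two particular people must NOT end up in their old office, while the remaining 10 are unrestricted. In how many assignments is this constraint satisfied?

Inclusion-exclusion on the 2 forbidden self-matches:
Σ_{j=0}^{2} (-1)^j C(2,j)(12-j)!
= C(2,0)·12! - C(2,1)·11! + C(2,2)·10!
= 479001600 - 79833600 + 3628800
= 402796800

402796800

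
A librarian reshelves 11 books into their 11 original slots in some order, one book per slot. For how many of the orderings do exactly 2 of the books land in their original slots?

7342280

Pick the 2 fixed positions: C(11,2) = 55 ways.
The remaining 9 must be deranged: !9 = 133496.
Total: 55 × 133496 = 7342280.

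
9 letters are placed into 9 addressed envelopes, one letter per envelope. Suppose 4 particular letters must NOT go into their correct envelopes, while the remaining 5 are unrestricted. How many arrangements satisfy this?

229080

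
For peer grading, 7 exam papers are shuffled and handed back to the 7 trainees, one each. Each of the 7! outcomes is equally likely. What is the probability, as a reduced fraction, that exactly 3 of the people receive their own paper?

Favorable outcomes: C(7,3)·!4 = 35·9 = 315.
Total outcomes: 7! = 5040.
Probability = 315/5040 = 1/16.

1/16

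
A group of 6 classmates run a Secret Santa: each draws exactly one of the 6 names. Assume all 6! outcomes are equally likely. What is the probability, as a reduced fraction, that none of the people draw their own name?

53/144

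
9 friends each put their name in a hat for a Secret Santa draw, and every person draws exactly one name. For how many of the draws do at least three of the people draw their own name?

Sum C(9,i)·!(9-i) for i = 3..9:
  i=3: C(9,3)·!6 = 84·265 = 22260
  i=4: C(9,4)·!5 = 126·44 = 5544
  i=5: C(9,5)·!4 = 126·9 = 1134
  i=6: C(9,6)·!3 = 84·2 = 168
  i=7: C(9,7)·!2 = 36·1 = 36
  i=8: C(9,8)·!1 = 9·0 = 0
  i=9: C(9,9)·!0 = 1·1 = 1
Total = 29143.

29143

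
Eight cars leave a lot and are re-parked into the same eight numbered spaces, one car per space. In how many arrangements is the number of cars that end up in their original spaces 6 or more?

29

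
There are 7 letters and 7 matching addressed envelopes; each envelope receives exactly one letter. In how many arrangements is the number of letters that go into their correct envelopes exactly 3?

315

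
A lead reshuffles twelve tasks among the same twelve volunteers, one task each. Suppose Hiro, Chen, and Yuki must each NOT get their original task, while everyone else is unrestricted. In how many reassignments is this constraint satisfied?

Inclusion-exclusion on the 3 forbidden self-matches:
Σ_{j=0}^{3} (-1)^j C(3,j)(12-j)!
= C(3,0)·12! - C(3,1)·11! + C(3,2)·10! - C(3,3)·9!
= 479001600 - 119750400 + 10886400 - 362880
= 369774720

369774720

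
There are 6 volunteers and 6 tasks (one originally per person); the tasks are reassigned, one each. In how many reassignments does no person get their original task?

265

The number of derangements of 6 is !6 = Σ_{k=0}^{6} (-1)^k·6!/k!
= 6! - 6!/1! + 6!/2! - 6!/3! + 6!/4! - 6!/5! + 6!/6!
= 720 - 720 + 360 - 120 + 30 - 6 + 1
= 265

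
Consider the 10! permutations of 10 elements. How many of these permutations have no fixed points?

1334961

!10 = 10! · Σ_{k=0}^{10} (-1)^k/k!
= 10! - 10!/1! + 10!/2! - 10!/3! + 10!/4! - 10!/5! + 10!/6! - 10!/7! + 10!/8! - 10!/9! + 10!/10!
= 3628800 - 3628800 + 1814400 - 604800 + 151200 - 30240 + 5040 - 720 + 90 - 10 + 1
= 1334961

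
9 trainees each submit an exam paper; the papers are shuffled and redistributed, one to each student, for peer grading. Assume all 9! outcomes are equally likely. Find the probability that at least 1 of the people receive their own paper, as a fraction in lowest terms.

28673/45360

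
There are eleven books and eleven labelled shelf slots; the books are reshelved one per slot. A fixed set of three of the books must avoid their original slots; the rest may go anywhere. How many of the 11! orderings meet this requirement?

Inclusion-exclusion on the 3 forbidden self-matches:
Σ_{j=0}^{3} (-1)^j C(3,j)(11-j)!
= C(3,0)·11! - C(3,1)·10! + C(3,2)·9! - C(3,3)·8!
= 39916800 - 10886400 + 1088640 - 40320
= 30078720

30078720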